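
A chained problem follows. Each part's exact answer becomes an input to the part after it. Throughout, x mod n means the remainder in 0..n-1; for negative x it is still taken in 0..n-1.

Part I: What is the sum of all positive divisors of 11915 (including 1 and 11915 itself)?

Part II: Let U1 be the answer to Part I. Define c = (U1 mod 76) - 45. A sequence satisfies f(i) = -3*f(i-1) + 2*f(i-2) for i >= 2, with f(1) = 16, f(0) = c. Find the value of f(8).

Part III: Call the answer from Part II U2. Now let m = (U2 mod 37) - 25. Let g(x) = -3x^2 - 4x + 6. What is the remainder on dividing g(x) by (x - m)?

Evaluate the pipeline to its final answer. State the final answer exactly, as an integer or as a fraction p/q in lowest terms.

Part I: 11915 = 5 * 2383; sigma = (1 + 5) * (1 + 2383) = 6 * 2384 = 14304; answer 14304
Part II: U1 = 14304; c = -29; f(2) = -3*(16) + 2*(-29) = -106; iterating: f(2)=-106, f(3)=350, f(4)=-1262, f(5)=4486, f(6)=-15982, f(7)=56918, f(8)=-202718; answer -202718
Part III: U2 = -202718; m = -20; remainder = value at the root: -3*(-20)^2 - 4*(-20)^1 + 6 = (-1200) + (80) + (6) = -1114; answer -1114

-1114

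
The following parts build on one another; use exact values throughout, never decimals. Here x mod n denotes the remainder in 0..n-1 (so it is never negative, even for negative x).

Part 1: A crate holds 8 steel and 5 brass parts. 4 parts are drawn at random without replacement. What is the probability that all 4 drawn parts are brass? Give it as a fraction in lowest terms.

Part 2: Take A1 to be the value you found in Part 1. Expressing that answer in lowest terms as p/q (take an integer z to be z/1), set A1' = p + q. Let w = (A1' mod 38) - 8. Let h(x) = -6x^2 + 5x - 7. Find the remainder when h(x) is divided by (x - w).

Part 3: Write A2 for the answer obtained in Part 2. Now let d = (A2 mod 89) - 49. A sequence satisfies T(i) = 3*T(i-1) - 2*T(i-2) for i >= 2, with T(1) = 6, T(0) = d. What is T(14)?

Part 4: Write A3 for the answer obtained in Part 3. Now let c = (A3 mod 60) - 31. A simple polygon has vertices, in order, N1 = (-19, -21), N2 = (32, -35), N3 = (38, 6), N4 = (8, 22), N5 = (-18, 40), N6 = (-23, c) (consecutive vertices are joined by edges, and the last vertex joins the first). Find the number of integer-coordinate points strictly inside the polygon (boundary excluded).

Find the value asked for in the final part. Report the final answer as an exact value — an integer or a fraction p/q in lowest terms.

Part 1: total draws C(13,4) = 715; favorable C(5,4) = 5; P = 1/143; answer 1/143
Part 2: A1 = 1/143; threaded value p + q = 144; w = 22; remainder = value at the root: -6*(22)^2 + 5*(22)^1 - 7 = (-2904) + (110) + (-7) = -2801; answer -2801
Part 3: A2 = -2801; d = -2; T(2) = 3*(6) - 2*(-2) = 22; iterating: T(2)=22, T(3)=54, T(4)=118, T(5)=246, T(6)=502, T(7)=1014, T(8)=2038, T(9)=4086, T(10)=8182, T(11)=16374, T(12)=32758, T(13)=65526, T(14)=131062; answer 131062
Part 4: A3 = 131062; c = -9; cross terms: (-19*-35 - 32*-21)=1337, (32*6 - 38*-35)=1522, (38*22 - 8*6)=788, (8*40 - -18*22)=716, (-18*-9 - -23*40)=1082, (-23*-21 - -19*-9)=312; twice the area = |5757| = 5757; area = 5757/2; boundary points = 1 + 1 + 2 + 2 + 1 + 4 = 11; strictly interior points = area - boundary/2 + 1 = 2874; answer 2874

2874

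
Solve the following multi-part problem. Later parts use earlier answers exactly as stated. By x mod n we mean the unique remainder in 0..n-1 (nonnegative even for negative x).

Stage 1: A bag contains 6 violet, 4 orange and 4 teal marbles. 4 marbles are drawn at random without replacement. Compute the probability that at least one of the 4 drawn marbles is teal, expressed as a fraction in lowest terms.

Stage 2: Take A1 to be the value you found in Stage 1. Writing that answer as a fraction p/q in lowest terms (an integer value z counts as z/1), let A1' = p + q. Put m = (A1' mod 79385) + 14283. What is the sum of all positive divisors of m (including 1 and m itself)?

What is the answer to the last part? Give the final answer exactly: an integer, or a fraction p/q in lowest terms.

Stage 1: total draws C(14,4) = 1001; complement C(10,4) = 210; favorable 1001 - 210 = 791; P = 113/143; answer 113/143
Stage 2: A1 = 113/143; threaded value p + q = 256; m = 14539; 14539 = 7 * 31 * 67; sigma = (1 + 7) * (1 + 31) * (1 + 67) = 8 * 32 * 68 = 17408; answer 17408

17408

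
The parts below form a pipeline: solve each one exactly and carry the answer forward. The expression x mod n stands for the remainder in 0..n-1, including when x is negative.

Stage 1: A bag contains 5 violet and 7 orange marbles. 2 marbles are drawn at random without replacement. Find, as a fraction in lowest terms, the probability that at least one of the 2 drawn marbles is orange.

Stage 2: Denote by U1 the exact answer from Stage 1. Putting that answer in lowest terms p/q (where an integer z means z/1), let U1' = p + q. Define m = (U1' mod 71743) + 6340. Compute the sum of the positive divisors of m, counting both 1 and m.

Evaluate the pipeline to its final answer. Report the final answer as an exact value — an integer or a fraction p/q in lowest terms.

6612

Stage 1: total draws C(12,2) = 66; complement C(5,2) = 10; favorable 66 - 10 = 56; P = 28/33; answer 28/33
Stage 2: U1 = 28/33; threaded value p + q = 61; m = 6401; 6401 = 37 * 173; sigma = (1 + 37) * (1 + 173) = 38 * 174 = 6612; answer 6612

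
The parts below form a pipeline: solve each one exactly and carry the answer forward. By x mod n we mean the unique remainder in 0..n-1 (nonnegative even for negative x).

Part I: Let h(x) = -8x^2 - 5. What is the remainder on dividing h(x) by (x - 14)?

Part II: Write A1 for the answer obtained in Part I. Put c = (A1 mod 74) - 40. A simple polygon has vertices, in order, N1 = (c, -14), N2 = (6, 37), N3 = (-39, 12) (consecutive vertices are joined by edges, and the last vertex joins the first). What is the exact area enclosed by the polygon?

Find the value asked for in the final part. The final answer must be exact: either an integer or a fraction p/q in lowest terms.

Part I: remainder = value at the root: -8*(14)^2 - 5 = (-1568) + (-5) = -1573; answer -1573
Part II: A1 = -1573; c = 15; cross terms: (15*37 - 6*-14)=639, (6*12 - -39*37)=1515, (-39*-14 - 15*12)=366; twice the area = |2520| = 2520; area = 1260; answer 1260

1260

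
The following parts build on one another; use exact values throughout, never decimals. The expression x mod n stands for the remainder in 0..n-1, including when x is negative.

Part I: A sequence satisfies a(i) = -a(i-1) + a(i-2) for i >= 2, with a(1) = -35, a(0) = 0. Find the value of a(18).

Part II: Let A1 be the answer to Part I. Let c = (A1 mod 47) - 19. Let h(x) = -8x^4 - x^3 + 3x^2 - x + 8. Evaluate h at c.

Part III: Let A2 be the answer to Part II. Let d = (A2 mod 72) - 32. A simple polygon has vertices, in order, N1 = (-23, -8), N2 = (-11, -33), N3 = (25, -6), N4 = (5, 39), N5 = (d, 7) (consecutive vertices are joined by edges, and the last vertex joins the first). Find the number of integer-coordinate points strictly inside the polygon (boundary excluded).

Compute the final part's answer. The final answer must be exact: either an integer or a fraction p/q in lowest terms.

1725

Part I: a(2) = -1*(-35) + 1*(0) = 35; iterating: a(2)=35, a(3)=-70, a(4)=105, a(5)=-175, a(6)=280, a(7)=-455, a(8)=735, a(9)=-1190, a(10)=1925, a(11)=-3115, a(12)=5040, a(13)=-8155, a(14)=13195, a(15)=-21350, a(16)=34545, a(17)=-55895, a(18)=90440; answer 90440
Part II: A1 = 90440; c = -7; -8*(-7)^4 - 1*(-7)^3 + 3*(-7)^2 - 1*(-7)^1 + 8 = (-19208) + (343) + (147) + (7) + (8) = -18703; answer -18703
Part III: A2 = -18703; d = -15; cross terms: (-23*-33 - -11*-8)=671, (-11*-6 - 25*-33)=891, (25*39 - 5*-6)=1005, (5*7 - -15*39)=620, (-15*-8 - -23*7)=281; twice the area = |3468| = 3468; area = 1734; boundary points = 1 + 9 + 5 + 4 + 1 = 20; strictly interior points = area - boundary/2 + 1 = 1725; answer 1725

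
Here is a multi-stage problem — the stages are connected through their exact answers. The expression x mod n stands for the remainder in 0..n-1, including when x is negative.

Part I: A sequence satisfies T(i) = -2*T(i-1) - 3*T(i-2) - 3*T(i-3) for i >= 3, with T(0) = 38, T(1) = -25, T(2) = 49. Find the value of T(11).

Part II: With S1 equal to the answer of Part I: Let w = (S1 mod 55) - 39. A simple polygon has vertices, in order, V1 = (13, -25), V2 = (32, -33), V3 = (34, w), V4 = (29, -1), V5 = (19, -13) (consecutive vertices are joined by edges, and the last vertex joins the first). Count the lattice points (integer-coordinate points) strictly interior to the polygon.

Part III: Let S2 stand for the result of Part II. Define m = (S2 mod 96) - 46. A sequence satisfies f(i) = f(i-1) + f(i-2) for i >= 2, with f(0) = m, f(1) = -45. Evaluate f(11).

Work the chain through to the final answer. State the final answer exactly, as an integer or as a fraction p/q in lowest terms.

Part I: T(3) = -2*(49) - 3*(-25) - 3*(38) = -137; iterating: T(3)=-137, T(4)=202, T(5)=-140, T(6)=85, T(7)=-356, T(8)=877, T(9)=-941, T(10)=319, T(11)=-446; answer -446
Part II: S1 = -446; w = 10; cross terms: (13*-33 - 32*-25)=371, (32*10 - 34*-33)=1442, (34*-1 - 29*10)=-324, (29*-13 - 19*-1)=-358, (19*-25 - 13*-13)=-306; twice the area = |825| = 825; area = 825/2; boundary points = 1 + 1 + 1 + 2 + 6 = 11; strictly interior points = area - boundary/2 + 1 = 408; answer 408
Part III: S2 = 408; m = -22; f(2) = 1*(-45) + 1*(-22) = -67; iterating: f(2)=-67, f(3)=-112, f(4)=-179, f(5)=-291, f(6)=-470, f(7)=-761, f(8)=-1231, f(9)=-1992, f(10)=-3223, f(11)=-5215; answer -5215

-5215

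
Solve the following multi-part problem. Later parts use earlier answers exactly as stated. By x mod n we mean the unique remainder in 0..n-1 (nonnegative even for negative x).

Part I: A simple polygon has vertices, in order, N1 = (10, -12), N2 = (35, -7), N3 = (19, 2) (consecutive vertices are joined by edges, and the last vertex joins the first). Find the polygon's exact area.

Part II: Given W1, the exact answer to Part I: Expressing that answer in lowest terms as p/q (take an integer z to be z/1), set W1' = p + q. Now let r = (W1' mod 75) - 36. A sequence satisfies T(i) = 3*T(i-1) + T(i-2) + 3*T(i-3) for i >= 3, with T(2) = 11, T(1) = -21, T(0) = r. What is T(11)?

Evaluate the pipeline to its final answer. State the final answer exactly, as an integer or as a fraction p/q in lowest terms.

Part I: cross terms: (10*-7 - 35*-12)=350, (35*2 - 19*-7)=203, (19*-12 - 10*2)=-248; twice the area = |305| = 305; area = 305/2; answer 305/2
Part II: W1 = 305/2; threaded value p + q = 307; r = -29; T(3) = 3*(11) + 1*(-21) + 3*(-29) = -75; iterating: T(3)=-75, T(4)=-277, T(5)=-873, T(6)=-3121, T(7)=-11067, T(8)=-38941, T(9)=-137253, T(10)=-483901, T(11)=-1705779; answer -1705779

-1705779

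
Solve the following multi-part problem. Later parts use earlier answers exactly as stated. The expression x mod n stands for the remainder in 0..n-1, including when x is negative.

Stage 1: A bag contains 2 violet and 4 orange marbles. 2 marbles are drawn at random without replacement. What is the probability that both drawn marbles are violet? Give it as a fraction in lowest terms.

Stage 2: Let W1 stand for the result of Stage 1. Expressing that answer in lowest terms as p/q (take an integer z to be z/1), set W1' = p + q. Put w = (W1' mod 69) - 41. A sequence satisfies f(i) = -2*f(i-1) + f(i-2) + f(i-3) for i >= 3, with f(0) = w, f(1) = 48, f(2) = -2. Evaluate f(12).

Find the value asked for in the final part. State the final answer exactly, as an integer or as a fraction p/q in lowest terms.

Stage 1: total draws C(6,2) = 15; favorable C(2,2) = 1; P = 1/15; answer 1/15
Stage 2: W1 = 1/15; threaded value p + q = 16; w = -25; f(3) = -2*(-2) + 1*(48) + 1*(-25) = 27; iterating: f(3)=27, f(4)=-8, f(5)=41, f(6)=-63, f(7)=159, f(8)=-340, f(9)=776, f(10)=-1733, f(11)=3902, f(12)=-8761; answer -8761

-8761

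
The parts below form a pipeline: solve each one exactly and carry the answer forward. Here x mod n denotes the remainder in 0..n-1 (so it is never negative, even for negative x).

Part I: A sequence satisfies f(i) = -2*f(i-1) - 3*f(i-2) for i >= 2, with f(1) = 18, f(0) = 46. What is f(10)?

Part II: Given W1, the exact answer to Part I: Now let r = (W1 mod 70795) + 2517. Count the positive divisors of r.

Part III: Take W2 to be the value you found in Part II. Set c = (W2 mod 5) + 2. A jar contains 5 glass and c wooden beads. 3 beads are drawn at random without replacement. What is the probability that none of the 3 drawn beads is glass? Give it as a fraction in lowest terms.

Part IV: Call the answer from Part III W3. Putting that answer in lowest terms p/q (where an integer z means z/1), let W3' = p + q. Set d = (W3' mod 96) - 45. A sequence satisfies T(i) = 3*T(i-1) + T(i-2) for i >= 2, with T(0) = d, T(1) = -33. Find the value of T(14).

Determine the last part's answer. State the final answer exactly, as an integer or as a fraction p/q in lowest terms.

Part I: f(2) = -2*(18) - 3*(46) = -174; iterating: f(2)=-174, f(3)=294, f(4)=-66, f(5)=-750, f(6)=1698, f(7)=-1146, f(8)=-2802, f(9)=9042, f(10)=-9678; answer -9678
Part II: W1 = -9678; r = 63634; 63634 = 2 * 31817; number of divisors = (1+1) * (1+1) = 4; answer 4
Part III: W2 = 4; c = 6; total draws C(11,3) = 165; favorable C(6,3) = 20; P = 4/33; answer 4/33
Part IV: W3 = 4/33; threaded value p + q = 37; d = -8; T(2) = 3*(-33) + 1*(-8) = -107; iterating: T(2)=-107, T(3)=-354, T(4)=-1169, T(5)=-3861, T(6)=-12752, T(7)=-42117, T(8)=-139103, T(9)=-459426, T(10)=-1517381, T(11)=-5011569, T(12)=-16552088, T(13)=-54667833, T(14)=-180555587; answer -180555587

-180555587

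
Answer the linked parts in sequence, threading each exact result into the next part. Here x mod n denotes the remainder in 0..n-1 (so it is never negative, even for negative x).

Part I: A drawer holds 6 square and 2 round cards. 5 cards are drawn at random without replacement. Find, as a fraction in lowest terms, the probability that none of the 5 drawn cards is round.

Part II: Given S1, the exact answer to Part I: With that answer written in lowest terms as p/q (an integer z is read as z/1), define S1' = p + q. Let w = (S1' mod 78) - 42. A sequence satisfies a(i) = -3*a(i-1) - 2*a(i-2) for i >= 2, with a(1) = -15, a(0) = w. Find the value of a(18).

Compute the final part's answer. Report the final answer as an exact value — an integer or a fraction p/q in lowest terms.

Part I: total draws C(8,5) = 56; favorable C(6,5) = 6; P = 3/28; answer 3/28
Part II: S1 = 3/28; threaded value p + q = 31; w = -11; a(2) = -3*(-15) - 2*(-11) = 67; iterating: a(2)=67, a(3)=-171, a(4)=379, a(5)=-795, a(6)=1627, a(7)=-3291, a(8)=6619, a(9)=-13275, a(10)=26587, a(11)=-53211, a(12)=106459, a(13)=-212955, a(14)=425947, a(15)=-851931, a(16)=1703899, a(17)=-3407835, a(18)=6815707; answer 6815707

6815707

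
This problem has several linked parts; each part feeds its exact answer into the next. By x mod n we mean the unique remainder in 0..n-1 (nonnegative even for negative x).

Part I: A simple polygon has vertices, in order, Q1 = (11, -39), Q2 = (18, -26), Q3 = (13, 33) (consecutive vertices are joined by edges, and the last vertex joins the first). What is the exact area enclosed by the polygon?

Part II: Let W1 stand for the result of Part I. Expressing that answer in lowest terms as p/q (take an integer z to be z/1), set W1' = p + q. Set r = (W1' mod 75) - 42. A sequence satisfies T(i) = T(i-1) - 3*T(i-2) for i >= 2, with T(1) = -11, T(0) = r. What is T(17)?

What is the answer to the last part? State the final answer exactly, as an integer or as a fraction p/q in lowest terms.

Part I: cross terms: (11*-26 - 18*-39)=416, (18*33 - 13*-26)=932, (13*-39 - 11*33)=-870; twice the area = |478| = 478; area = 239; answer 239
Part II: W1 = 239; threaded value p + q = 240; r = -27; T(2) = 1*(-11) - 3*(-27) = 70; iterating: T(2)=70, T(3)=103, T(4)=-107, T(5)=-416, T(6)=-95, T(7)=1153, T(8)=1438, T(9)=-2021, T(10)=-6335, T(11)=-272, T(12)=18733, T(13)=19549, T(14)=-36650, T(15)=-95297, T(16)=14653, T(17)=300544; answer 300544

300544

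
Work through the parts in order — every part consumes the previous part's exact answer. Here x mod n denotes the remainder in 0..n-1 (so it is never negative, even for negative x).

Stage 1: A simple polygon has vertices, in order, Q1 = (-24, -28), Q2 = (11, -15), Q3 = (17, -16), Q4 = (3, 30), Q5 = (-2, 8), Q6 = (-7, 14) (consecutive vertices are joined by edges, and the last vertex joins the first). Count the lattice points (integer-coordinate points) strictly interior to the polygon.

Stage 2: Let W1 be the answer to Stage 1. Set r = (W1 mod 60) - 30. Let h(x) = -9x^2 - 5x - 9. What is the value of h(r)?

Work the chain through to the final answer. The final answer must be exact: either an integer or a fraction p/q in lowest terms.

Stage 1: cross terms: (-24*-15 - 11*-28)=668, (11*-16 - 17*-15)=79, (17*30 - 3*-16)=558, (3*8 - -2*30)=84, (-2*14 - -7*8)=28, (-7*-28 - -24*14)=532; twice the area = |1949| = 1949; area = 1949/2; boundary points = 1 + 1 + 2 + 1 + 1 + 1 = 7; strictly interior points = area - boundary/2 + 1 = 972; answer 972
Stage 2: W1 = 972; r = -18; -9*(-18)^2 - 5*(-18)^1 - 9 = (-2916) + (90) + (-9) = -2835; answer -2835

-2835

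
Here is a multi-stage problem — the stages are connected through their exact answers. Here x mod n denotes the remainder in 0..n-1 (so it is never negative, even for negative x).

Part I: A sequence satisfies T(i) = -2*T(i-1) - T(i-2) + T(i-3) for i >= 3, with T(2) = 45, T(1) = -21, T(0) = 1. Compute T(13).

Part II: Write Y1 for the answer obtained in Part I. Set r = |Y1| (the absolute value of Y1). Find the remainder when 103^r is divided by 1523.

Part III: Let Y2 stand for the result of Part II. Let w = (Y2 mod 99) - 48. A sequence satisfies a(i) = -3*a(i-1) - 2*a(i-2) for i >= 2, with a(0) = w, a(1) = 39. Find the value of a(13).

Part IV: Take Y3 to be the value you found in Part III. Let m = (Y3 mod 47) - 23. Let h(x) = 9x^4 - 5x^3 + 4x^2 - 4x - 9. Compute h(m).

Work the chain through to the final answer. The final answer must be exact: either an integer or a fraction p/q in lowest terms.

Part I: T(3) = -2*(45) - 1*(-21) + 1*(1) = -68; iterating: T(3)=-68, T(4)=70, T(5)=-27, T(6)=-84, T(7)=265, T(8)=-473, T(9)=597, T(10)=-456, T(11)=-158, T(12)=1369, T(13)=-3036; answer -3036
Part II: Y1 = -3036; r = 3036; squarings mod 1523: 103^1=103, 103^2=1471, 103^4=1181, 103^8=1216, 103^16=1346, 103^32=869, 103^64=1276, 103^128=89, 103^256=306, 103^512=733, 103^1024=1193, 103^2048=767; 103^3036 = 103^4 * 103^8 * 103^16 * 103^64 * 103^128 * 103^256 * 103^512 * 103^2048 = 888 (mod 1523); answer 888
Part III: Y2 = 888; w = 48; a(2) = -3*(39) - 2*(48) = -213; iterating: a(2)=-213, a(3)=561, a(4)=-1257, a(5)=2649, a(6)=-5433, a(7)=11001, a(8)=-22137, a(9)=44409, a(10)=-88953, a(11)=178041, a(12)=-356217, a(13)=712569; answer 712569
Part IV: Y3 = 712569; m = -21; 9*(-21)^4 - 5*(-21)^3 + 4*(-21)^2 - 4*(-21)^1 - 9 = (1750329) + (46305) + (1764) + (84) + (-9) = 1798473; answer 1798473

1798473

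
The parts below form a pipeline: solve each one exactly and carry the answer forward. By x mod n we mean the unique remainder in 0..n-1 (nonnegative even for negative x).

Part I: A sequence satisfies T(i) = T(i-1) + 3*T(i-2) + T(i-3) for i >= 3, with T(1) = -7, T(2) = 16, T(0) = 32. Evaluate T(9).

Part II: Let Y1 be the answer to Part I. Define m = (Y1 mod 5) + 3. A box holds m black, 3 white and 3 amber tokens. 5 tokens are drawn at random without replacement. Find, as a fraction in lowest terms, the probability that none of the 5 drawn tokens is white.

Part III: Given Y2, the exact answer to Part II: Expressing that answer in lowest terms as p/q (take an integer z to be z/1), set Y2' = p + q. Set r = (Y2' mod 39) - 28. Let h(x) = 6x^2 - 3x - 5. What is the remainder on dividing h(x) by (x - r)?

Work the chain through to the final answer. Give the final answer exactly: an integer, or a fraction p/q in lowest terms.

Part I: T(3) = 1*(16) + 3*(-7) + 1*(32) = 27; iterating: T(3)=27, T(4)=68, T(5)=165, T(6)=396, T(7)=959, T(8)=2312, T(9)=5585; answer 5585
Part II: Y1 = 5585; m = 3; total draws C(9,5) = 126; favorable C(6,5) = 6; P = 1/21; answer 1/21
Part III: Y2 = 1/21; threaded value p + q = 22; r = -6; remainder = value at the root: 6*(-6)^2 - 3*(-6)^1 - 5 = (216) + (18) + (-5) = 229; answer 229

229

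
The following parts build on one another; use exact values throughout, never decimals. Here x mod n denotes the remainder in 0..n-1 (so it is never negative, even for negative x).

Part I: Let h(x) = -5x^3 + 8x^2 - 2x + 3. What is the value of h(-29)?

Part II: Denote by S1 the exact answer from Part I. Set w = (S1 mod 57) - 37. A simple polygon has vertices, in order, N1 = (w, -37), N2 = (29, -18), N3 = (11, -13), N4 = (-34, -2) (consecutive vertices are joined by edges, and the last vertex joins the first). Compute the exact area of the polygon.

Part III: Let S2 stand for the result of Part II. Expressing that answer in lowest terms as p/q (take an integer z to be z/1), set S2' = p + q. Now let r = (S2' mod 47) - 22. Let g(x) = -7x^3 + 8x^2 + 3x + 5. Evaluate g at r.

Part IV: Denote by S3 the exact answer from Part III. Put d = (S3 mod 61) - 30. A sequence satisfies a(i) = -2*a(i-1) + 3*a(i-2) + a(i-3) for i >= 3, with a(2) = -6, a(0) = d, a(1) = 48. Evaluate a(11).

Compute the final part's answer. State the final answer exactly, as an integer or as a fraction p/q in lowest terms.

Part I: -5*(-29)^3 + 8*(-29)^2 - 2*(-29)^1 + 3 = (121945) + (6728) + (58) + (3) = 128734; answer 128734
Part II: S1 = 128734; w = -9; cross terms: (-9*-18 - 29*-37)=1235, (29*-13 - 11*-18)=-179, (11*-2 - -34*-13)=-464, (-34*-37 - -9*-2)=1240; twice the area = |1832| = 1832; area = 916; answer 916
Part III: S2 = 916; threaded value p + q = 917; r = 2; -7*(2)^3 + 8*(2)^2 + 3*(2)^1 + 5 = (-56) + (32) + (6) + (5) = -13; answer -13
Part IV: S3 = -13; d = 18; a(3) = -2*(-6) + 3*(48) + 1*(18) = 174; iterating: a(3)=174, a(4)=-318, a(5)=1152, a(6)=-3084, a(7)=9306, a(8)=-26712, a(9)=78258, a(10)=-227346, a(11)=662754; answer 662754

662754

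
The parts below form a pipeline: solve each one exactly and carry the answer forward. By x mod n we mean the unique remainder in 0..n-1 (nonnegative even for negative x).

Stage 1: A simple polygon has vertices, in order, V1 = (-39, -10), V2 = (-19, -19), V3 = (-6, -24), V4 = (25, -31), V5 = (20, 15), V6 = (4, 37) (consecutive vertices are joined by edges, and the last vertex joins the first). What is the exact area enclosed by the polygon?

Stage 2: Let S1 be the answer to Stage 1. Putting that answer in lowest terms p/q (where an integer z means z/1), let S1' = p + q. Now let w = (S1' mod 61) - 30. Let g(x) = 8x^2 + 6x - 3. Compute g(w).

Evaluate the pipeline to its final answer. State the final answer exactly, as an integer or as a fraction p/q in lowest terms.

Stage 1: cross terms: (-39*-19 - -19*-10)=551, (-19*-24 - -6*-19)=342, (-6*-31 - 25*-24)=786, (25*15 - 20*-31)=995, (20*37 - 4*15)=680, (4*-10 - -39*37)=1403; twice the area = |4757| = 4757; area = 4757/2; answer 4757/2
Stage 2: S1 = 4757/2; threaded value p + q = 4759; w = -29; 8*(-29)^2 + 6*(-29)^1 - 3 = (6728) + (-174) + (-3) = 6551; answer 6551

6551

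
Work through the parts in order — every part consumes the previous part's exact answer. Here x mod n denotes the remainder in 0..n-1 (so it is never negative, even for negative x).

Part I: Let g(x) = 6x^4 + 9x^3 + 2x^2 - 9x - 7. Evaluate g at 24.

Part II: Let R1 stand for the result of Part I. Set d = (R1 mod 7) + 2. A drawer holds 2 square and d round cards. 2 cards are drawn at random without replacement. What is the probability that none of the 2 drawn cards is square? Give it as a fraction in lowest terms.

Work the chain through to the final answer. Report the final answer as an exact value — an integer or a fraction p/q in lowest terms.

Part I: 6*(24)^4 + 9*(24)^3 + 2*(24)^2 - 9*(24)^1 - 7 = (1990656) + (124416) + (1152) + (-216) + (-7) = 2116001; answer 2116001
Part II: R1 = 2116001; d = 8; total draws C(10,2) = 45; favorable C(8,2) = 28; P = 28/45; answer 28/45

28/45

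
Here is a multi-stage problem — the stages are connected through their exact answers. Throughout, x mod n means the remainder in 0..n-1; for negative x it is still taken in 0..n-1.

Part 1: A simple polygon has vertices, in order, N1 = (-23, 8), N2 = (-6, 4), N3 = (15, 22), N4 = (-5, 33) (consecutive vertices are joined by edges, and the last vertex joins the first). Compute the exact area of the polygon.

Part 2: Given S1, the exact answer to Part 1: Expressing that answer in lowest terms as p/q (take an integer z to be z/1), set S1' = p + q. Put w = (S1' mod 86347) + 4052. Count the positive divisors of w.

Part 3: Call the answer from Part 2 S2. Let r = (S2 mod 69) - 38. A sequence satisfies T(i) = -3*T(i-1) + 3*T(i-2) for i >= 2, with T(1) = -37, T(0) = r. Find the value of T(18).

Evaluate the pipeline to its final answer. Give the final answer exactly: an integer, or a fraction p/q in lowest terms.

48659446548

Part 1: cross terms: (-23*4 - -6*8)=-44, (-6*22 - 15*4)=-192, (15*33 - -5*22)=605, (-5*8 - -23*33)=719; twice the area = |1088| = 1088; area = 544; answer 544
Part 2: S1 = 544; threaded value p + q = 545; w = 4597; 4597 is prime, so its only divisors are 1 and 4597; count = 2; answer 2
Part 3: S2 = 2; r = -36; T(2) = -3*(-37) + 3*(-36) = 3; iterating: T(2)=3, T(3)=-120, T(4)=369, T(5)=-1467, T(6)=5508, T(7)=-20925, T(8)=79299, T(9)=-300672, T(10)=1139913, T(11)=-4321755, T(12)=16385004, T(13)=-62120277, T(14)=235515843, T(15)=-892908360, T(16)=3385272609, T(17)=-12834542907, T(18)=48659446548; answer 48659446548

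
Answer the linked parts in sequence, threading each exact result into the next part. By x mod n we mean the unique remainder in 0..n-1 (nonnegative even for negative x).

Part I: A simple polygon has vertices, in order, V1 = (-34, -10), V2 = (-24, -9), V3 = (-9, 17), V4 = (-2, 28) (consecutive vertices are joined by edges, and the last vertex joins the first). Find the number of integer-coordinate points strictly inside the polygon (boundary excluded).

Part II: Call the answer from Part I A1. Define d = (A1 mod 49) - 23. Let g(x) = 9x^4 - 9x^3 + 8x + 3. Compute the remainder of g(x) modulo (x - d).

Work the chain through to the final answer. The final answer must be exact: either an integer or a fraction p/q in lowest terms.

Part I: cross terms: (-34*-9 - -24*-10)=66, (-24*17 - -9*-9)=-489, (-9*28 - -2*17)=-218, (-2*-10 - -34*28)=972; twice the area = |331| = 331; area = 331/2; boundary points = 1 + 1 + 1 + 2 = 5; strictly interior points = area - boundary/2 + 1 = 164; answer 164
Part II: A1 = 164; d = -6; remainder = value at the root: 9*(-6)^4 - 9*(-6)^3 + 8*(-6)^1 + 3 = (11664) + (1944) + (-48) + (3) = 13563; answer 13563

13563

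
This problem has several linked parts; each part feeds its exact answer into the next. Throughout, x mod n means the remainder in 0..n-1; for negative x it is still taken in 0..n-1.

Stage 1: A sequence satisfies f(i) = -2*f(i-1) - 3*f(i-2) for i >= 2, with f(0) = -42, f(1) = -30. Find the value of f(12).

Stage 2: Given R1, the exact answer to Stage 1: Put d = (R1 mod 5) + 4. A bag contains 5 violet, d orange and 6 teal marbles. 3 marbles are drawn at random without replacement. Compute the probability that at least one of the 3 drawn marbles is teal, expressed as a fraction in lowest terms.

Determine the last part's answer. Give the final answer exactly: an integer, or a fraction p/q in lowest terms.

103/136

Stage 1: f(2) = -2*(-30) - 3*(-42) = 186; iterating: f(2)=186, f(3)=-282, f(4)=6, f(5)=834, f(6)=-1686, f(7)=870, f(8)=3318, f(9)=-9246, f(10)=8538, f(11)=10662, f(12)=-46938; answer -46938
Stage 2: R1 = -46938; d = 6; total draws C(17,3) = 680; complement C(11,3) = 165; favorable 680 - 165 = 515; P = 103/136; answer 103/136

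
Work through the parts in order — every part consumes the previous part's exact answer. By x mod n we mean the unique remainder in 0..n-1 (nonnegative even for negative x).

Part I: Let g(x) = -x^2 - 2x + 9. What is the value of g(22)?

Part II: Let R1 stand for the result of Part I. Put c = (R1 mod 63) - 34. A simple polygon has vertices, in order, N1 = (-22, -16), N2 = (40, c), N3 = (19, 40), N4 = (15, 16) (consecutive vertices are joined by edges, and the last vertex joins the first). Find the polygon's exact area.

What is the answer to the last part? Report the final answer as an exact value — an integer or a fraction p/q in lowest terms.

Part I: -1*(22)^2 - 2*(22)^1 + 9 = (-484) + (-44) + (9) = -519; answer -519
Part II: R1 = -519; c = 14; cross terms: (-22*14 - 40*-16)=332, (40*40 - 19*14)=1334, (19*16 - 15*40)=-296, (15*-16 - -22*16)=112; twice the area = |1482| = 1482; area = 741; answer 741

741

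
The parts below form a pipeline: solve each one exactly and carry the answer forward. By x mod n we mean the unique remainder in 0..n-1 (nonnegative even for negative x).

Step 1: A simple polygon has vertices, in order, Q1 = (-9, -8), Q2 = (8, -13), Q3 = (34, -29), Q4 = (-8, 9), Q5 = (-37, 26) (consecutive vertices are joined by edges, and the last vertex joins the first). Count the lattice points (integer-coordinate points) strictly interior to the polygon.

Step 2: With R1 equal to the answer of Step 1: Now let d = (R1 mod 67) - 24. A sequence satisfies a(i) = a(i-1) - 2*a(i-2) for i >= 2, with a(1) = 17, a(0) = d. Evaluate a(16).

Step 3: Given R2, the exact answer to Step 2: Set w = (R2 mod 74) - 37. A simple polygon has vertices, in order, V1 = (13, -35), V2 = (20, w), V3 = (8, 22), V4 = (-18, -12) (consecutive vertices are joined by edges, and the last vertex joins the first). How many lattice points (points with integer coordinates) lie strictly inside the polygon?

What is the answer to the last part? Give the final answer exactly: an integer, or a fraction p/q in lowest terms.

1041

Step 1: cross terms: (-9*-13 - 8*-8)=181, (8*-29 - 34*-13)=210, (34*9 - -8*-29)=74, (-8*26 - -37*9)=125, (-37*-8 - -9*26)=530; twice the area = |1120| = 1120; area = 560; boundary points = 1 + 2 + 2 + 1 + 2 = 8; strictly interior points = area - boundary/2 + 1 = 557; answer 557
Step 2: R1 = 557; d = -3; a(2) = 1*(17) - 2*(-3) = 23; iterating: a(2)=23, a(3)=-11, a(4)=-57, a(5)=-35, a(6)=79, a(7)=149, a(8)=-9, a(9)=-307, a(10)=-289, a(11)=325, a(12)=903, a(13)=253, a(14)=-1553, a(15)=-2059, a(16)=1047; answer 1047
Step 3: R2 = 1047; w = -26; cross terms: (13*-26 - 20*-35)=362, (20*22 - 8*-26)=648, (8*-12 - -18*22)=300, (-18*-35 - 13*-12)=786; twice the area = |2096| = 2096; area = 1048; boundary points = 1 + 12 + 2 + 1 = 16; strictly interior points = area - boundary/2 + 1 = 1041; answer 1041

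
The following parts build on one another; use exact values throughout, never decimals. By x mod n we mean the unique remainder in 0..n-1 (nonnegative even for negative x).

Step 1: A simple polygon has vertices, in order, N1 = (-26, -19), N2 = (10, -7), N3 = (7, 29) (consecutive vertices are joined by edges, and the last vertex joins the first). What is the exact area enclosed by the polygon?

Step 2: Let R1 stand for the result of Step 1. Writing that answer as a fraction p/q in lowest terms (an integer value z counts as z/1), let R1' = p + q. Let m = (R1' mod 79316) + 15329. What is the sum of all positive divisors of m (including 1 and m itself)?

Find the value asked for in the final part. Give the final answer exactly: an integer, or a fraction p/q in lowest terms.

Step 1: cross terms: (-26*-7 - 10*-19)=372, (10*29 - 7*-7)=339, (7*-19 - -26*29)=621; twice the area = |1332| = 1332; area = 666; answer 666
Step 2: R1 = 666; threaded value p + q = 667; m = 15996; 15996 = 2^2 * 3 * 31 * 43; sigma = (1 + 2 + 4) * (1 + 3) * (1 + 31) * (1 + 43) = 7 * 4 * 32 * 44 = 39424; answer 39424

39424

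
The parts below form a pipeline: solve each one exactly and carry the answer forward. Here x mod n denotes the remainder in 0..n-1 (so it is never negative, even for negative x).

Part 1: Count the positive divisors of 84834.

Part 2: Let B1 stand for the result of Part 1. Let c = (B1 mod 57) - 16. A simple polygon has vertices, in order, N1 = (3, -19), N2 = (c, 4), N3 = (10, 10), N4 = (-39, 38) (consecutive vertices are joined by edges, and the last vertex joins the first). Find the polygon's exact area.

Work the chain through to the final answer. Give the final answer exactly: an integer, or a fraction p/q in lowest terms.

Part 1: 84834 = 2 * 3^3 * 1571; number of divisors = (1+1) * (3+1) * (1+1) = 16; answer 16
Part 2: B1 = 16; c = 0; cross terms: (3*4 - 0*-19)=12, (0*10 - 10*4)=-40, (10*38 - -39*10)=770, (-39*-19 - 3*38)=627; twice the area = |1369| = 1369; area = 1369/2; answer 1369/2

1369/2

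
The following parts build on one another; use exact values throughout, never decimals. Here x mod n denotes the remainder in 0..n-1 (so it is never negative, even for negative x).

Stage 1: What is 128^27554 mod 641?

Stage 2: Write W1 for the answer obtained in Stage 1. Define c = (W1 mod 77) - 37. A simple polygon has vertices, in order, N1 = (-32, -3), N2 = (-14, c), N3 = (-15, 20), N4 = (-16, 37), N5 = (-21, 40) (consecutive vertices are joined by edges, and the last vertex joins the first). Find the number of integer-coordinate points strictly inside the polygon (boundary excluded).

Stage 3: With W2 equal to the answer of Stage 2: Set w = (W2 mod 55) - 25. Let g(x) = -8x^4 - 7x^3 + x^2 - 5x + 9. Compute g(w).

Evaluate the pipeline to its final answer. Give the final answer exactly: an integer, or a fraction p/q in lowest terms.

-287845

Stage 1: squarings mod 641: 128^1=128, 128^2=359, 128^4=40, 128^8=318, 128^16=487, 128^32=640, 128^64=1, 128^128=1, 128^256=1, 128^512=1, 128^1024=1, 128^2048=1, 128^4096=1, 128^8192=1, 128^16384=1; 128^27554 = 128^2 * 128^32 * 128^128 * 128^256 * 128^512 * 128^2048 * 128^8192 * 128^16384 = 282 (mod 641); answer 282
Stage 2: W1 = 282; c = 14; cross terms: (-32*14 - -14*-3)=-490, (-14*20 - -15*14)=-70, (-15*37 - -16*20)=-235, (-16*40 - -21*37)=137, (-21*-3 - -32*40)=1343; twice the area = |685| = 685; area = 685/2; boundary points = 1 + 1 + 1 + 1 + 1 = 5; strictly interior points = area - boundary/2 + 1 = 341; answer 341
Stage 3: W2 = 341; w = -14; -8*(-14)^4 - 7*(-14)^3 + 1*(-14)^2 - 5*(-14)^1 + 9 = (-307328) + (19208) + (196) + (70) + (9) = -287845; answer -287845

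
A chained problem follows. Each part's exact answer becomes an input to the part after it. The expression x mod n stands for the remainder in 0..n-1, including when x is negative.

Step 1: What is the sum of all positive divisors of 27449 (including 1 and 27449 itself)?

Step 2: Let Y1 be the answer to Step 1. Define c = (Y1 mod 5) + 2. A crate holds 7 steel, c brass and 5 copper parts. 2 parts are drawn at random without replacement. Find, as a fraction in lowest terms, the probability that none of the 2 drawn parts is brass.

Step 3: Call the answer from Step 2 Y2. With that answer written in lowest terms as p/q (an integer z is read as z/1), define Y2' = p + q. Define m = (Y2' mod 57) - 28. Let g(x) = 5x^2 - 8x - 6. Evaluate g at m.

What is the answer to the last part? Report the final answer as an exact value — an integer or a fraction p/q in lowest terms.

Step 1: 27449 is prime, so its only divisors are 1 and 27449; sigma = 1 + 27449 = 27450; answer 27450
Step 2: Y1 = 27450; c = 2; total draws C(14,2) = 91; favorable C(12,2) = 66; P = 66/91; answer 66/91
Step 3: Y2 = 66/91; threaded value p + q = 157; m = 15; 5*(15)^2 - 8*(15)^1 - 6 = (1125) + (-120) + (-6) = 999; answer 999

999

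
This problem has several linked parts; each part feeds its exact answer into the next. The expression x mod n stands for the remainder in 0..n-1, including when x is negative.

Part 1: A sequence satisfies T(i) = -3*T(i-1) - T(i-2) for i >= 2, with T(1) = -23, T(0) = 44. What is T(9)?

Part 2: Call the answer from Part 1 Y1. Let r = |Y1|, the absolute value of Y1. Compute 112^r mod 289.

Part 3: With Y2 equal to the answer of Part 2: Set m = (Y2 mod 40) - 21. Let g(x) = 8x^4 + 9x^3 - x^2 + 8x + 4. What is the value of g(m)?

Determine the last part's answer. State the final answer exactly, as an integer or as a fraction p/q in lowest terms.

561028

Part 1: T(2) = -3*(-23) - 1*(44) = 25; iterating: T(2)=25, T(3)=-52, T(4)=131, T(5)=-341, T(6)=892, T(7)=-2335, T(8)=6113, T(9)=-16004; answer -16004
Part 2: Y1 = -16004; r = 16004; squarings mod 289: 112^1=112, 112^2=117, 112^4=106, 112^8=254, 112^16=69, 112^32=137, 112^64=273, 112^128=256, 112^256=222, 112^512=154, 112^1024=18, 112^2048=35, 112^4096=69, 112^8192=137; 112^16004 = 112^4 * 112^128 * 112^512 * 112^1024 * 112^2048 * 112^4096 * 112^8192 = 157 (mod 289); answer 157
Part 3: Y2 = 157; m = 16; 8*(16)^4 + 9*(16)^3 - 1*(16)^2 + 8*(16)^1 + 4 = (524288) + (36864) + (-256) + (128) + (4) = 561028; answer 561028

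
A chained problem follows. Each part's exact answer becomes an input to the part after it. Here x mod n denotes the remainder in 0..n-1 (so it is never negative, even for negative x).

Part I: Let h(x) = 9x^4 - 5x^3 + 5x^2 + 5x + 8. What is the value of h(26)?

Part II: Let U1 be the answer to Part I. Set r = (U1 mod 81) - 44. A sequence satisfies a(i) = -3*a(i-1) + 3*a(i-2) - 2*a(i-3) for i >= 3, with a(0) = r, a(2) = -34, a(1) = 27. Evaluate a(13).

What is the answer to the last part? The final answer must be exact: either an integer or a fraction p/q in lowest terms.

Part I: 9*(26)^4 - 5*(26)^3 + 5*(26)^2 + 5*(26)^1 + 8 = (4112784) + (-87880) + (3380) + (130) + (8) = 4028422; answer 4028422
Part II: U1 = 4028422; r = 5; a(3) = -3*(-34) + 3*(27) - 2*(5) = 173; iterating: a(3)=173, a(4)=-675, a(5)=2612, a(6)=-10207, a(7)=39807, a(8)=-155266, a(9)=605633, a(10)=-2362311, a(11)=9214364, a(12)=-35941291, a(13)=140191587; answer 140191587

140191587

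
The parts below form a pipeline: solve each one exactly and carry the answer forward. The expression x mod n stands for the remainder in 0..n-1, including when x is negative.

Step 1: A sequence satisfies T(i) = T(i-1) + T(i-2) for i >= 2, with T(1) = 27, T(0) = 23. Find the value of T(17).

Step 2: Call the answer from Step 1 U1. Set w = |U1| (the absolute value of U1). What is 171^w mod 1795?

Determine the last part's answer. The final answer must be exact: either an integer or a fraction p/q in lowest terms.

Step 1: T(2) = 1*(27) + 1*(23) = 50; iterating: T(2)=50, T(3)=77, T(4)=127, T(5)=204, T(6)=331, T(7)=535, T(8)=866, T(9)=1401, T(10)=2267, T(11)=3668, T(12)=5935, T(13)=9603, T(14)=15538, T(15)=25141, T(16)=40679, T(17)=65820; answer 65820
Step 2: U1 = 65820; w = 65820; squarings mod 1795: 171^1=171, 171^2=521, 171^4=396, 171^8=651, 171^16=181, 171^32=451, 171^64=566, 171^128=846, 171^256=1306, 171^512=386, 171^1024=11, 171^2048=121, 171^4096=281, 171^8192=1776, 171^16384=361, 171^32768=1081, 171^65536=16; 171^65820 = 171^4 * 171^8 * 171^16 * 171^256 * 171^65536 = 1261 (mod 1795); answer 1261

1261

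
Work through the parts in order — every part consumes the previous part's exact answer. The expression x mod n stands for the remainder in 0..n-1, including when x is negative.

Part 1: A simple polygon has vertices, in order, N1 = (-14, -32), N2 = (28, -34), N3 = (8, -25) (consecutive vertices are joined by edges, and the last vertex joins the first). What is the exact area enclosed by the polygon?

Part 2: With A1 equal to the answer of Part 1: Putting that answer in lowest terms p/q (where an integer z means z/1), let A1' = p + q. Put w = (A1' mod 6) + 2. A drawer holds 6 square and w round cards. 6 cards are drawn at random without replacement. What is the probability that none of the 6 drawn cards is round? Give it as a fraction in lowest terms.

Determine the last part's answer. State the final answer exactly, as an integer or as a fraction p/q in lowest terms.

Part 1: cross terms: (-14*-34 - 28*-32)=1372, (28*-25 - 8*-34)=-428, (8*-32 - -14*-25)=-606; twice the area = |338| = 338; area = 169; answer 169
Part 2: A1 = 169; threaded value p + q = 170; w = 4; total draws C(10,6) = 210; favorable C(6,6) = 1; P = 1/210; answer 1/210

1/210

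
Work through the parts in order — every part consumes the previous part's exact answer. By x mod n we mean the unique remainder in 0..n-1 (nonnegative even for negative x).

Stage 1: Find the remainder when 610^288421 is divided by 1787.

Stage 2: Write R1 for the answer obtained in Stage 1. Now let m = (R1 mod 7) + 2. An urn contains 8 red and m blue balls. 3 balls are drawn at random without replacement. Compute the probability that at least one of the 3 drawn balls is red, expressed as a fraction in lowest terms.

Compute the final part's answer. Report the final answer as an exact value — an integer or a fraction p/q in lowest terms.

Stage 1: squarings mod 1787: 610^1=610, 610^2=404, 610^4=599, 610^8=1401, 610^16=675, 610^32=1727, 610^64=26, 610^128=676, 610^256=1291, 610^512=1197, 610^1024=1422, 610^2048=987, 610^4096=254, 610^8192=184, 610^16384=1690, 610^32768=474, 610^65536=1301, 610^131072=312, 610^262144=846; 610^288421 = 610^1 * 610^4 * 610^32 * 610^128 * 610^512 * 610^1024 * 610^8192 * 610^16384 * 610^262144 = 470 (mod 1787); answer 470
Stage 2: R1 = 470; m = 3; total draws C(11,3) = 165; complement C(3,3) = 1; favorable 165 - 1 = 164; P = 164/165; answer 164/165

164/165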